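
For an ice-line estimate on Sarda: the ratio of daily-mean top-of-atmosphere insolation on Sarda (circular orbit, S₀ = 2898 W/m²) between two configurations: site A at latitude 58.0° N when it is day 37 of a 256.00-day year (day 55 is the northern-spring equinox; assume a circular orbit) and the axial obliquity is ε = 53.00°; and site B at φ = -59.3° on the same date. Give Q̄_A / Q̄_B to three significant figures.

— Configuration A (φ=+58.0°):
Solar longitude: λ_s = 360° × (37 − 55)/256.00 = -25.312°, i.e. -25.312° + 360° = 334.688°.
sin δ = sin 53.00° × sin 334.688° = -0.34146, so δ = -19.966°.
cos H₀ = −tan(+58.0°) tan(-19.966°) = 0.5814, H₀ = 0.9504 rad.
Bracket: H₀ sin φ sin δ + cos φ cos δ sin H₀ = 0.9504×0.84805×-0.34146 + 0.52992×0.93990×0.81362 = -0.275212 + 0.405241 = 0.130029.
Q̄ = (S₀/π) × [bracket] = (2898/π) × 0.130029 = 119.95 W/m².
— Configuration B (φ=-59.3°):
cos H₀ = −tan(-59.3°) tan(-19.966°) = -0.6119, H₀ = 2.2292 rad.
Bracket: H₀ sin φ sin δ + cos φ cos δ sin H₀ = 2.2292×-0.85985×-0.34146 + 0.51054×0.93990×0.79097 = 0.654503 + 0.379552 = 1.034055.
Q̄ = (S₀/π) × [bracket] = (2898/π) × 1.034055 = 953.88 W/m².
Ratio Q̄_A / Q̄_B = 119.95 / 953.88 = 0.1257.

Q̄_A / Q̄_B ≈ 0.126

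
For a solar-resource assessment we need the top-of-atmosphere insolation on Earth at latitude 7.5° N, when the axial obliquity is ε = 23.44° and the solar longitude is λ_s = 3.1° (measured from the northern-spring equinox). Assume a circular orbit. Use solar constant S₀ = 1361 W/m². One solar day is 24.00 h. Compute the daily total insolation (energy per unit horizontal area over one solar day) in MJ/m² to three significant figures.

Solar declination: sin δ = sin ε · sin λ_s = sin 23.44° × sin 3.1° = 0.02151, so δ = +1.233°.
cos H₀ = −tan(+7.5°) tan(+1.233°) = -0.0028, H₀ = 1.5736 rad.
Bracket: H₀ sin φ sin δ + cos φ cos δ sin H₀ = 1.5736×0.13053×0.02151 + 0.99144×0.99977×1.00000 = 0.004418 + 0.991212 = 0.995630.
Q̄ = (S₀/π) × [bracket] = (1361/π) × 0.995630 = 431.33 W/m².
Daily total = Q̄ × 24.00 h × 3600 s/h = 431.33 × 24.00 × 3600 / 10⁶ = 37.27 MJ/m².

37.3 MJ/m²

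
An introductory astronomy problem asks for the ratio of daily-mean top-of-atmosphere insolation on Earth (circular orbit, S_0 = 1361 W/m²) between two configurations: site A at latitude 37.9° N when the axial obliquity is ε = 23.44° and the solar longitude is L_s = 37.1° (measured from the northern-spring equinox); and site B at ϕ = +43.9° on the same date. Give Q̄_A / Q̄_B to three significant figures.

— Configuration A (ϕ=+37.9°):
Solar declination: sin δ = sin ε · sin L_s = sin 23.44° × sin 37.1° = 0.23995, so δ = +13.884°.
cos h₀ = −tan(+37.9°) tan(+13.884°) = -0.1924, h₀ = 1.7644 rad.
Bracket: h₀ sin ϕ sin δ + cos ϕ cos δ sin h₀ = 1.7644×0.61429×0.23995 + 0.78908×0.97079×0.98131 = 0.260071 + 0.751714 = 1.011785.
Q̄ = (S_0/π) × [bracket] = (1361/π) × 1.011785 = 438.33 W/m².
— Configuration B (ϕ=+43.9°):
cos h₀ = −tan(+43.9°) tan(+13.884°) = -0.2379, h₀ = 1.8110 rad.
Bracket: h₀ sin ϕ sin δ + cos ϕ cos δ sin h₀ = 1.8110×0.69340×0.23995 + 0.72055×0.97079×0.97130 = 0.301317 + 0.679427 = 0.980744.
Q̄ = (S_0/π) × [bracket] = (1361/π) × 0.980744 = 424.88 W/m².
Ratio Q̄_A / Q̄_B = 438.33 / 424.88 = 1.032.

Q̄_A / Q̄_B ≈ 1.03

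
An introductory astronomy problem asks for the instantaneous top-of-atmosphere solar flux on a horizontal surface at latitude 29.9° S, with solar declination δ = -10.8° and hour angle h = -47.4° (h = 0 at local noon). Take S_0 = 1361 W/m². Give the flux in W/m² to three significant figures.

cos θ_z = sin ϕ sin δ + cos ϕ cos δ cos h = 0.093407 + 0.576388 = 0.669795.
Flux = S_0 · cos θ_z = 1361 × 0.669795 = 911.6 W/m².

912 W/m²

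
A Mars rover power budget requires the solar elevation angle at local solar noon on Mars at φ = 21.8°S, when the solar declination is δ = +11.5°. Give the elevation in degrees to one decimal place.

56.7°

At local noon the hour angle is zero, so the zenith angle equals |φ − δ| = |-21.8° − (+11.500°)| = 33.300°.
Elevation = 90° − 33.300° = 56.7°.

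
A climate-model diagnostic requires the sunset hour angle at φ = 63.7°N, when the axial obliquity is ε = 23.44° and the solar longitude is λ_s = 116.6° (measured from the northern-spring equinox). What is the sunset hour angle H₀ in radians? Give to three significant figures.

Solar declination: sin δ = sin ε · sin λ_s = sin 23.44° × sin 116.6° = 0.35568, so δ = +20.835°.
cos H₀ = −tan φ · tan δ = −tan(+63.7°) × tan(+20.835°) = -0.7700, so H₀ = 2.4497 rad = 140.36°.

H₀ = 2.45 rad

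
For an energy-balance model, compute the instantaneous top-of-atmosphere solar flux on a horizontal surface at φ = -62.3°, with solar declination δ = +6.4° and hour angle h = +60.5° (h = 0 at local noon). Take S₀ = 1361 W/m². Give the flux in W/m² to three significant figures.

cos θ_z = sin φ sin δ + cos φ cos δ cos h = -0.098694 + 0.227473 = 0.128779.
Flux = S₀ · cos θ_z = 1361 × 0.128779 = 175.3 W/m².

175 W/m²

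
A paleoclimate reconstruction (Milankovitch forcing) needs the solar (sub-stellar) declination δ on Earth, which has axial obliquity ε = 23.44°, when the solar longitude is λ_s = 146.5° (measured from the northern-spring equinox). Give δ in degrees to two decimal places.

sin δ = sin ε · sin λ_s = sin 23.44° × sin 146.5° = 0.219554.
δ = arcsin(0.219554) = +12.68°.

δ = +12.68°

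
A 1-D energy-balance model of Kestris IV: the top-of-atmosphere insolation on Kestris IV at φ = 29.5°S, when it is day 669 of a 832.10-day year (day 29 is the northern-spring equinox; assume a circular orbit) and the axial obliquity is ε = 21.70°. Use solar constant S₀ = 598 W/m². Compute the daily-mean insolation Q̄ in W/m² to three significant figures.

Solar longitude: λ_s = 360° × (669 − 29)/832.10 = 276.890°.
sin δ = sin 21.70° × sin 276.890° = -0.36708, so δ = -21.535°.
cos H₀ = −tan(-29.5°) tan(-21.535°) = -0.2233, H₀ = 1.7960 rad.
Bracket: H₀ sin φ sin δ + cos φ cos δ sin H₀ = 1.7960×-0.49242×-0.36708 + 0.87036×0.93019×0.97476 = 0.324641 + 0.789166 = 1.113807.
Q̄ = (S₀/π) × [bracket] = (598/π) × 1.113807 = 212.0 W/m².

Q̄ ≈ 212 W/m²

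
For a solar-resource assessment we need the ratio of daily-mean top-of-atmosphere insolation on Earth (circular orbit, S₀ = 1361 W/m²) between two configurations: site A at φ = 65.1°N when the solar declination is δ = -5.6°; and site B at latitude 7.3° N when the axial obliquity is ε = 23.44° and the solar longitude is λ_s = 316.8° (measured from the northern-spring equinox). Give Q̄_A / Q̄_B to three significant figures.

Q̄_A / Q̄_B ≈ 0.321

— Configuration A (φ=+65.1°):
cos H₀ = −tan(+65.1°) tan(-5.600°) = 0.2112, H₀ = 1.3580 rad.
Bracket: H₀ sin φ sin δ + cos φ cos δ sin H₀ = 1.3580×0.90704×-0.09758 + 0.42104×0.99523×0.97744 = -0.120195 + 0.409578 = 0.289383.
Q̄ = (S₀/π) × [bracket] = (1361/π) × 0.289383 = 125.37 W/m².
— Configuration B (φ=+7.3°):
Solar declination: sin δ = sin ε · sin λ_s = sin 23.44° × sin 316.8° = -0.27230, so δ = -15.801°.
cos H₀ = −tan(+7.3°) tan(-15.801°) = 0.0363, H₀ = 1.5345 rad.
Bracket: H₀ sin φ sin δ + cos φ cos δ sin H₀ = 1.5345×0.12706×-0.27230 + 0.99189×0.96221×0.99934 = -0.053091 + 0.953777 = 0.900686.
Q̄ = (S₀/π) × [bracket] = (1361/π) × 0.900686 = 390.19 W/m².
Ratio Q̄_A / Q̄_B = 125.37 / 390.19 = 0.3213.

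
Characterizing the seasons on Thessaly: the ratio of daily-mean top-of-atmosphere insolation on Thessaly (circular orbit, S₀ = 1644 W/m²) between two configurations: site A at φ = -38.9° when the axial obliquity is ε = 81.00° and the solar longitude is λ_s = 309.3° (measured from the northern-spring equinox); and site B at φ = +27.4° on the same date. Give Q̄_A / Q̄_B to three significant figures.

— Configuration A (φ=-38.9°):
Solar declination: sin δ = sin ε · sin λ_s = sin 81.00° × sin 309.3° = -0.76431, so δ = -49.846°.
cos H₀ = −tan(-38.9°) tan(-49.846°) = -0.9564, H₀ = 2.8452 rad.
Bracket: H₀ sin φ sin δ + cos φ cos δ sin H₀ = 2.8452×-0.62796×-0.76431 + 0.77824×0.64485×0.29210 = 1.365571 + 0.146590 = 1.512161.
Q̄ = (S₀/π) × [bracket] = (1644/π) × 1.512161 = 791.32 W/m².
— Configuration B (φ=+27.4°):
cos H₀ = −tan(+27.4°) tan(-49.846°) = 0.6144, H₀ = 0.9092 rad.
Bracket: H₀ sin φ sin δ + cos φ cos δ sin H₀ = 0.9092×0.46020×-0.76431 + 0.88782×0.64485×0.78901 = -0.319798 + 0.451717 = 0.131919.
Q̄ = (S₀/π) × [bracket] = (1644/π) × 0.131919 = 69.033 W/m².
Ratio Q̄_A / Q̄_B = 791.32 / 69.033 = 11.46.

Q̄_A / Q̄_B ≈ 11.5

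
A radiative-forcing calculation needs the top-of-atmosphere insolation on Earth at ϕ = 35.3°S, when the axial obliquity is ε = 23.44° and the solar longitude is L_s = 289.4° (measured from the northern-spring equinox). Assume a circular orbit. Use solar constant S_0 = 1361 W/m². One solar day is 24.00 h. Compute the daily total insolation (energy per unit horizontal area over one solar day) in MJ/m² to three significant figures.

Solar declination: sin δ = sin ε · sin L_s = sin 23.44° × sin 289.4° = -0.37520, so δ = -22.037°.
cos h₀ = −tan(-35.3°) tan(-22.037°) = -0.2866, h₀ = 1.8615 rad.
Bracket: h₀ sin ϕ sin δ + cos ϕ cos δ sin h₀ = 1.8615×-0.57786×-0.37520 + 0.81614×0.92694×0.95805 = 0.403598 + 0.724777 = 1.128375.
Q̄ = (S_0/π) × [bracket] = (1361/π) × 1.128375 = 488.83 W/m².
Daily total = Q̄ × 24.00 h × 3600 s/h = 488.83 × 24.00 × 3600 / 10⁶ = 42.23 MJ/m².

42.2 MJ/m²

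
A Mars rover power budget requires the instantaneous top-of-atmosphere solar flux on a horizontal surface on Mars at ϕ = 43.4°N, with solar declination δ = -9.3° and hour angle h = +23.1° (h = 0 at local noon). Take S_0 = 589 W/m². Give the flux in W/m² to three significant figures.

cos θ_z = sin ϕ sin δ + cos ϕ cos δ cos h = -0.111036 + 0.659534 = 0.548498.
Flux = S_0 · cos θ_z = 589 × 0.548498 = 323.1 W/m².

323 W/m²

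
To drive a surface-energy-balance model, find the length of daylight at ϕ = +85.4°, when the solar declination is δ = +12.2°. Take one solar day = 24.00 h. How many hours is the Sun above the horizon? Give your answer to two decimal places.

24.00 h

Sunrise equation: cos h₀ = −tan ϕ · tan δ = -2.6872 ≤ −1, so the Sun never sets (polar day) and h₀ = π.
Daylight = 2h₀/(2π) × 24.00 h = (3.1416/π) × 24.00 = 24.00 h.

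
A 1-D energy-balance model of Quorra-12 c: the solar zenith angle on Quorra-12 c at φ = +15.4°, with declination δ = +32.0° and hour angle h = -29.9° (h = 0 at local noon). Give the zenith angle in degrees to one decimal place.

θ_z = 31.8°

cos θ_z = sin φ sin δ + cos φ cos δ cos h = 0.140723 + 0.708774 = 0.849497.
θ_z = arccos(0.849497) = 31.8°.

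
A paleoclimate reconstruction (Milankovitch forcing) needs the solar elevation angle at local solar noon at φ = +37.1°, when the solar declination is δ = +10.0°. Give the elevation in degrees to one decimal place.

At local noon the hour angle is zero, so the zenith angle equals |φ − δ| = |+37.1° − (+10.000°)| = 27.100°.
Elevation = 90° − 27.100° = 62.9°.

62.9°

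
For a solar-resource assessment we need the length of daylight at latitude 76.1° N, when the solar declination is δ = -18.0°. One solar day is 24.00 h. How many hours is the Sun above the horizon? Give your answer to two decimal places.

cos H₀ = −tan φ · tan δ = 1.3129 ≥ 1, so the Sun never rises (polar night) and H₀ = 0.
Daylight = 2H₀/(2π) × 24.00 h = (0.0000/π) × 24.00 = 0.00 h.

0.00 h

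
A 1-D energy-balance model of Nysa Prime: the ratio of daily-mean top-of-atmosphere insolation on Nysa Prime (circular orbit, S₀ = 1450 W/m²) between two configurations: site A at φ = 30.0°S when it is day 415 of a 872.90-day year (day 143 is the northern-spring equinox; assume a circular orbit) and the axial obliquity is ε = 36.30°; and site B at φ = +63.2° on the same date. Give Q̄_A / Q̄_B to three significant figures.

Q̄_A / Q̄_B ≈ 0.225

— Configuration A (φ=-30.0°):
Solar longitude: λ_s = 360° × (415 − 143)/872.90 = 112.178°.
sin δ = sin 36.30° × sin 112.178° = 0.54821, so δ = +33.245°.
cos H₀ = −tan(-30.0°) tan(+33.245°) = 0.3784, H₀ = 1.1827 rad.
Bracket: H₀ sin φ sin δ + cos φ cos δ sin H₀ = 1.1827×-0.50000×0.54821 + 0.86603×0.83634×0.92562 = -0.324184 + 0.670422 = 0.346238.
Q̄ = (S₀/π) × [bracket] = (1450/π) × 0.346238 = 159.81 W/m².
— Configuration B (φ=+63.2°):
cos H₀ = −tan(+63.2°) tan(+33.245°) = -1.2977 ≤ −1 ⇒ polar day, H₀ = π.
Bracket: H₀ sin φ sin δ + cos φ cos δ sin H₀ = 3.1416×0.89259×0.54821 + 0.45088×0.83634×0.00000 = 1.537269 + 0.000000 = 1.537269.
Q̄ = (S₀/π) × [bracket] = (1450/π) × 1.537269 = 709.53 W/m².
Ratio Q̄_A / Q̄_B = 159.81 / 709.53 = 0.2252.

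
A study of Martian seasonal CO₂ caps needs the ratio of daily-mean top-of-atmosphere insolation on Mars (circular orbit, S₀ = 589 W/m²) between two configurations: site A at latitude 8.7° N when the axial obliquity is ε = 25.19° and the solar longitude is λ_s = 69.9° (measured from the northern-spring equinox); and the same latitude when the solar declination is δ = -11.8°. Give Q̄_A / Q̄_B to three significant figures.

Q̄_A / Q̄_B ≈ 1.09

— Configuration A (φ=+8.7°):
Solar declination: sin δ = sin ε · sin λ_s = sin 25.19° × sin 69.9° = 0.39970, so δ = +23.559°.
cos H₀ = −tan(+8.7°) tan(+23.559°) = -0.0667, H₀ = 1.6376 rad.
Bracket: H₀ sin φ sin δ + cos φ cos δ sin H₀ = 1.6376×0.15126×0.39970 + 0.98849×0.91665×0.99777 = 0.099007 + 0.904079 = 1.003086.
Q̄ = (S₀/π) × [bracket] = (589/π) × 1.003086 = 188.06 W/m².
— Configuration B (φ=+8.7°):
cos H₀ = −tan(+8.7°) tan(-11.800°) = 0.0320, H₀ = 1.5388 rad.
Bracket: H₀ sin φ sin δ + cos φ cos δ sin H₀ = 1.5388×0.15126×-0.20450 + 0.98849×0.97887×0.99949 = -0.047599 + 0.967110 = 0.919511.
Q̄ = (S₀/π) × [bracket] = (589/π) × 0.919511 = 172.39 W/m².
Ratio Q̄_A / Q̄_B = 188.06 / 172.39 = 1.091.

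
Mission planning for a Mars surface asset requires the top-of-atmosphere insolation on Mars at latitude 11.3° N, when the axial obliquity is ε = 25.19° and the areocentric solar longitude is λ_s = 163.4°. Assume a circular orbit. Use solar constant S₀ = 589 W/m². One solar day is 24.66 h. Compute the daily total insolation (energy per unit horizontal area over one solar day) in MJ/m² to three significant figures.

16.8 MJ/m²

sin δ = sin 25.19° × sin 163.4° = 0.12160, so δ = +6.984°.
cos H₀ = −tan(+11.3°) tan(+6.984°) = -0.0245, H₀ = 1.5953 rad.
Bracket: H₀ sin φ sin δ + cos φ cos δ sin H₀ = 1.5953×0.19595×0.12160 + 0.98061×0.99258×0.99970 = 0.038012 + 0.973042 = 1.011054.
Q̄ = (S₀/π) × [bracket] = (589/π) × 1.011054 = 189.56 W/m².
Daily total = Q̄ × 24.66 h × 3600 s/h = 189.56 × 24.66 × 3600 / 10⁶ = 16.83 MJ/m².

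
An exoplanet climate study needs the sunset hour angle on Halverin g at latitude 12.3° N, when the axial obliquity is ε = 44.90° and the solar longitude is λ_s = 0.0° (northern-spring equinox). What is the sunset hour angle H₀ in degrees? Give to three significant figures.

H₀ = 90.0°

Solar declination: sin δ = sin ε · sin λ_s = sin 44.90° × sin 0.0° = 0.00000, so δ = +0.000°.
cos H₀ = −tan φ · tan δ = −tan(+12.3°) × tan(+0.000°) = -0.0000, so H₀ = 1.5708 rad = 90.00°.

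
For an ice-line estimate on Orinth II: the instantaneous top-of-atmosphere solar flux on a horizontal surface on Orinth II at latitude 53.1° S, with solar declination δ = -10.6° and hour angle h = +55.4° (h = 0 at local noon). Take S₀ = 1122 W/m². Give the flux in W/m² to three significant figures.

cos θ_z = sin φ sin δ + cos φ cos δ cos h = 0.147103 + 0.335127 = 0.482230.
Flux = S₀ · cos θ_z = 1122 × 0.482230 = 541.1 W/m².

541 W/m²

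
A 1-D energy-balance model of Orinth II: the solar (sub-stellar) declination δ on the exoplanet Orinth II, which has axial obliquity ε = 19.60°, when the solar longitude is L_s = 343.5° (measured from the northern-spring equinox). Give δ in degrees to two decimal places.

δ = -5.47°

sin δ = sin ε · sin L_s = sin 19.60° × sin 343.5° = -0.095273.
δ = arcsin(-0.095273) = -5.47°.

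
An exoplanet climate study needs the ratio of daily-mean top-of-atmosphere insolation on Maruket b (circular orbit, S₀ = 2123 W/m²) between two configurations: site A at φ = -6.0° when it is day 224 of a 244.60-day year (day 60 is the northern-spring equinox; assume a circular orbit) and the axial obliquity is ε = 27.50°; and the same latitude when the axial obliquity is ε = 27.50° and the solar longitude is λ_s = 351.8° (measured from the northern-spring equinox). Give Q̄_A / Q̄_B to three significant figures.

Q̄_A / Q̄_B ≈ 0.974

— Configuration A (φ=-6.0°):
Solar longitude: λ_s = 360° × (224 − 60)/244.60 = 241.374°.
sin δ = sin 27.50° × sin 241.374° = -0.40531, so δ = -23.910°.
cos H₀ = −tan(-6.0°) tan(-23.910°) = -0.0466, H₀ = 1.6174 rad.
Bracket: H₀ sin φ sin δ + cos φ cos δ sin H₀ = 1.6174×-0.10453×-0.40531 + 0.99452×0.91418×0.99891 = 0.068524 + 0.908179 = 0.976703.
Q̄ = (S₀/π) × [bracket] = (2123/π) × 0.976703 = 660.03 W/m².
— Configuration B (φ=-6.0°):
Solar declination: sin δ = sin ε · sin λ_s = sin 27.50° × sin 351.8° = -0.06586, so δ = -3.776°.
cos H₀ = −tan(-6.0°) tan(-3.776°) = -0.0069, H₀ = 1.5777 rad.
Bracket: H₀ sin φ sin δ + cos φ cos δ sin H₀ = 1.5777×-0.10453×-0.06586 + 0.99452×0.99783×0.99998 = 0.010861 + 0.992342 = 1.003203.
Q̄ = (S₀/π) × [bracket] = (2123/π) × 1.003203 = 677.94 W/m².
Ratio Q̄_A / Q̄_B = 660.03 / 677.94 = 0.9736.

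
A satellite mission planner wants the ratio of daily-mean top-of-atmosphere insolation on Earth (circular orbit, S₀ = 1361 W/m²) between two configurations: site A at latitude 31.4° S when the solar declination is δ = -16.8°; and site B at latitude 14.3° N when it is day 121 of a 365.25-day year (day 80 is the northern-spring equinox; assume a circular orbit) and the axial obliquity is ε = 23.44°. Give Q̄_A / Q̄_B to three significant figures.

— Configuration A (φ=-31.4°):
cos H₀ = −tan(-31.4°) tan(-16.800°) = -0.1843, H₀ = 1.7561 rad.
Bracket: H₀ sin φ sin δ + cos φ cos δ sin H₀ = 1.7561×-0.52101×-0.28903 + 0.85355×0.95732×0.98287 = 0.264447 + 0.803123 = 1.067570.
Q̄ = (S₀/π) × [bracket] = (1361/π) × 1.067570 = 462.49 W/m².
— Configuration B (φ=+14.3°):
Solar longitude: λ_s = 360° × (121 − 80)/365.25 = 40.411°.
sin δ = sin 23.44° × sin 40.411° = 0.25787, so δ = +14.944°.
cos H₀ = −tan(+14.3°) tan(+14.944°) = -0.0680, H₀ = 1.6389 rad.
Bracket: H₀ sin φ sin δ + cos φ cos δ sin H₀ = 1.6389×0.24700×0.25787 + 0.96902×0.96618×0.99768 = 0.104388 + 0.934076 = 1.038464.
Q̄ = (S₀/π) × [bracket] = (1361/π) × 1.038464 = 449.88 W/m².
Ratio Q̄_A / Q̄_B = 462.49 / 449.88 = 1.028.

Q̄_A / Q̄_B ≈ 1.03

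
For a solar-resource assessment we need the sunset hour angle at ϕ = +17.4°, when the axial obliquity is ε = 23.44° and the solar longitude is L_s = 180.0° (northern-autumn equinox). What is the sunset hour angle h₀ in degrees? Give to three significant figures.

Solar declination: sin δ = sin ε · sin L_s = sin 23.44° × sin 180.0° = 0.00000, so δ = +0.000°.
cos h₀ = −tan ϕ · tan δ = −tan(+17.4°) × tan(+0.000°) = -0.0000, so h₀ = 1.5708 rad = 90.00°.

h₀ = 90.0°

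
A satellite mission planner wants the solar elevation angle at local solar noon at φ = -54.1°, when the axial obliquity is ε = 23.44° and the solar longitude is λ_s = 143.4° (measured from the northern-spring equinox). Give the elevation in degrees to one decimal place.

Solar declination: sin δ = sin ε · sin λ_s = sin 23.44° × sin 143.4° = 0.23717, so δ = +13.720°.
At local noon the hour angle is zero, so the zenith angle equals |φ − δ| = |-54.1° − (+13.720°)| = 67.820°.
Elevation = 90° − 67.820° = 22.2°.

22.2°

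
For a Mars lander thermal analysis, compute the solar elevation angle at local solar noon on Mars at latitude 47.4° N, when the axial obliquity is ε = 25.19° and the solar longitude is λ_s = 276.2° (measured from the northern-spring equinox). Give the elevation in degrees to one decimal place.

17.6°

Solar declination: sin δ = sin ε · sin λ_s = sin 25.19° × sin 276.2° = -0.42313, so δ = -25.032°.
At local noon the hour angle is zero, so the zenith angle equals |φ − δ| = |+47.4° − (-25.032°)| = 72.432°.
Elevation = 90° − 72.432° = 17.6°.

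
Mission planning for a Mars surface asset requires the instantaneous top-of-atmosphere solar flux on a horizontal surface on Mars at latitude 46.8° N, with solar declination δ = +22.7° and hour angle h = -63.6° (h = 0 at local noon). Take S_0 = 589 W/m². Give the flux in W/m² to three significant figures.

cos θ_z = sin ϕ sin δ + cos ϕ cos δ cos h = 0.281313 + 0.280796 = 0.562109.
Flux = S_0 · cos θ_z = 589 × 0.562109 = 331.1 W/m².

331 W/m²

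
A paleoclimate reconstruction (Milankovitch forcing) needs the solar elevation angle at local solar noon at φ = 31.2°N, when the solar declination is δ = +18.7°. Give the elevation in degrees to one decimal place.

At local noon the hour angle is zero, so the zenith angle equals |φ − δ| = |+31.2° − (+18.700°)| = 12.500°.
Elevation = 90° − 12.500° = 77.5°.

77.5°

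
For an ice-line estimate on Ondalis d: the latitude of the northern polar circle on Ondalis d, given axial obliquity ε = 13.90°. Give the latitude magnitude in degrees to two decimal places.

76.10°

The polar circle is the lowest latitude that experiences at least one full rotation of continuous daylight at the northern-summer solstice; it lies at |φ| = 90° − ε = 90° − 13.90° = 76.10°.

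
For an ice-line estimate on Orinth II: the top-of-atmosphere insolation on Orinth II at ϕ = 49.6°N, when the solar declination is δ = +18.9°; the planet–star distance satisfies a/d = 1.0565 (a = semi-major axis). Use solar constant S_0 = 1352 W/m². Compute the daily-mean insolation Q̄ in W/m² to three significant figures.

Q̄ ≈ 505 W/m²

cos h₀ = −tan(+49.6°) tan(+18.900°) = -0.4023, h₀ = 1.9848 rad.
Bracket: h₀ sin ϕ sin δ + cos ϕ cos δ sin h₀ = 1.9848×0.76154×0.32392 + 0.64812×0.94609×0.91551 = 0.489607 + 0.561372 = 1.050979.
Inverse-square distance factor (a/d)² = 1.0565² = 1.116192.
Q̄ = (S_0/π) × 1.116192 × [bracket] = (1352/π) × 1.116192 × 1.050979 = 504.8 W/m².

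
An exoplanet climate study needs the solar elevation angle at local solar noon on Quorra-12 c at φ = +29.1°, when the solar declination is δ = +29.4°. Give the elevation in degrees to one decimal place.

At local noon the hour angle is zero, so the zenith angle equals |φ − δ| = |+29.1° − (+29.400°)| = 0.300°.
Elevation = 90° − 0.300° = 89.7°.

89.7°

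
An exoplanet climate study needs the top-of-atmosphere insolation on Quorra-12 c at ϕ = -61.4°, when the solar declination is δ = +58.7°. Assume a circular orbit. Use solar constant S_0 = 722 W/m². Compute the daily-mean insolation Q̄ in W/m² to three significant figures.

cos h₀ = −tan(-61.4°) tan(+58.700°) = 3.0166 ≥ 1 ⇒ polar night, h₀ = 0 and Q̄ = 0.

Q̄ ≈ 0.00 W/m²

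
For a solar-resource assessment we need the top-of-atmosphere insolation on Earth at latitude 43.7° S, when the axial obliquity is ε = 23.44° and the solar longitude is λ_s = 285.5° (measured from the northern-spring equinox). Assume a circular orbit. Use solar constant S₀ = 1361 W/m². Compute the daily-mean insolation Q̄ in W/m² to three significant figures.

Q̄ ≈ 493 W/m²

Solar declination: sin δ = sin ε · sin λ_s = sin 23.44° × sin 285.5° = -0.38332, so δ = -22.540°.
cos H₀ = −tan(-43.7°) tan(-22.540°) = -0.3966, H₀ = 1.9786 rad.
Bracket: H₀ sin φ sin δ + cos φ cos δ sin H₀ = 1.9786×-0.69088×-0.38332 + 0.72297×0.92362×0.91799 = 0.523989 + 0.612987 = 1.136976.
Q̄ = (S₀/π) × [bracket] = (1361/π) × 1.136976 = 492.6 W/m².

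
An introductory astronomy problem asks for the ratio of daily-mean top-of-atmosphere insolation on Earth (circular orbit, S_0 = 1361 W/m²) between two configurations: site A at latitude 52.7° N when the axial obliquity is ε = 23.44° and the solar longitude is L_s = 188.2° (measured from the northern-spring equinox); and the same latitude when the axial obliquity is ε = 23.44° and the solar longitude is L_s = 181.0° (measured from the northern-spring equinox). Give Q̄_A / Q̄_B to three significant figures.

Q̄_A / Q̄_B ≈ 0.897

— Configuration A (ϕ=+52.7°):
Solar declination: sin δ = sin ε · sin L_s = sin 23.44° × sin 188.2° = -0.05674, so δ = -3.252°.
cos h₀ = −tan(+52.7°) tan(-3.252°) = 0.0746, h₀ = 1.4961 rad.
Bracket: h₀ sin ϕ sin δ + cos ϕ cos δ sin h₀ = 1.4961×0.79547×-0.05674 + 0.60599×0.99839×0.99721 = -0.067526 + 0.603326 = 0.535800.
Q̄ = (S_0/π) × [bracket] = (1361/π) × 0.535800 = 232.12 W/m².
— Configuration B (ϕ=+52.7°):
Solar declination: sin δ = sin ε · sin L_s = sin 23.44° × sin 181.0° = -0.00694, so δ = -0.398°.
cos h₀ = −tan(+52.7°) tan(-0.398°) = 0.0091, h₀ = 1.5617 rad.
Bracket: h₀ sin ϕ sin δ + cos ϕ cos δ sin h₀ = 1.5617×0.79547×-0.00694 + 0.60599×0.99998×0.99996 = -0.008621 + 0.605954 = 0.597333.
Q̄ = (S_0/π) × [bracket] = (1361/π) × 0.597333 = 258.78 W/m².
Ratio Q̄_A / Q̄_B = 232.12 / 258.78 = 0.8970.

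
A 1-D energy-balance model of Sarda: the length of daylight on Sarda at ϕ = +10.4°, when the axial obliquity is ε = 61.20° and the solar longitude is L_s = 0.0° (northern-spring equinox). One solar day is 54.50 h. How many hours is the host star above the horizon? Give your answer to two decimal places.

Solar declination: sin δ = sin ε · sin L_s = sin 61.20° × sin 0.0° = 0.00000, so δ = +0.000°.
cos h₀ = −tan ϕ · tan δ = −tan(+10.4°) × tan(+0.000°) = -0.0000, so h₀ = 1.5708 rad = 90.00°.
Daylight = 2h₀/(2π) × 54.50 h = (1.5708/π) × 54.50 = 27.25 h.

27.25 h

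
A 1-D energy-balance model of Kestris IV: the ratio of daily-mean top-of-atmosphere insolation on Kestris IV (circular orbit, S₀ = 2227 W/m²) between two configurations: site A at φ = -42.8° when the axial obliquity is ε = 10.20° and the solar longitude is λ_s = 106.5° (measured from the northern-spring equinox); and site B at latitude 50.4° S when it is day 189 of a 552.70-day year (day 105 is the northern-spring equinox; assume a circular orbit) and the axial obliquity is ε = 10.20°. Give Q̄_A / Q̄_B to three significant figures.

— Configuration A (φ=-42.8°):
Solar declination: sin δ = sin ε · sin λ_s = sin 10.20° × sin 106.5° = 0.16979, so δ = +9.776°.
cos H₀ = −tan(-42.8°) tan(+9.776°) = 0.1595, H₀ = 1.4106 rad.
Bracket: H₀ sin φ sin δ + cos φ cos δ sin H₀ = 1.4106×-0.67944×0.16979 + 0.73373×0.98548×0.98719 = -0.162730 + 0.713814 = 0.551084.
Q̄ = (S₀/π) × [bracket] = (2227/π) × 0.551084 = 390.65 W/m².
— Configuration B (φ=-50.4°):
Solar longitude: λ_s = 360° × (189 − 105)/552.70 = 54.713°.
sin δ = sin 10.20° × sin 54.713° = 0.14455, so δ = +8.311°.
cos H₀ = −tan(-50.4°) tan(+8.311°) = 0.1766, H₀ = 1.3933 rad.
Bracket: H₀ sin φ sin δ + cos φ cos δ sin H₀ = 1.3933×-0.77051×0.14455 + 0.63742×0.98950×0.98429 = -0.155182 + 0.620818 = 0.465636.
Q̄ = (S₀/π) × [bracket] = (2227/π) × 0.465636 = 330.08 W/m².
Ratio Q̄_A / Q̄_B = 390.65 / 330.08 = 1.184.

Q̄_A / Q̄_B ≈ 1.18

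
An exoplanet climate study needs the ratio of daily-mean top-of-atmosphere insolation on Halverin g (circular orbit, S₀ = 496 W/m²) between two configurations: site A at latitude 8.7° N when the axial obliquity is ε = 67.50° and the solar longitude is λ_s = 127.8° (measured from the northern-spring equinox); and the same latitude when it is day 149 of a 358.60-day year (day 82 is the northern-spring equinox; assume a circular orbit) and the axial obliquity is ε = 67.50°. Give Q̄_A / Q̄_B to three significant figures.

— Configuration A (φ=+8.7°):
Solar declination: sin δ = sin ε · sin λ_s = sin 67.50° × sin 127.8° = 0.73001, so δ = +46.887°.
cos H₀ = −tan(+8.7°) tan(+46.887°) = -0.1634, H₀ = 1.7350 rad.
Bracket: H₀ sin φ sin δ + cos φ cos δ sin H₀ = 1.7350×0.15126×0.73001 + 0.98849×0.68344×0.98655 = 0.191581 + 0.666487 = 0.858068.
Q̄ = (S₀/π) × [bracket] = (496/π) × 0.858068 = 135.47 W/m².
— Configuration B (φ=+8.7°):
Solar longitude: λ_s = 360° × (149 − 82)/358.60 = 67.262°.
sin δ = sin 67.50° × sin 67.262° = 0.85207, so δ = +58.438°.
cos H₀ = −tan(+8.7°) tan(+58.438°) = -0.2491, H₀ = 1.8226 rad.
Bracket: H₀ sin φ sin δ + cos φ cos δ sin H₀ = 1.8226×0.15126×0.85207 + 0.98849×0.52342×0.96848 = 0.234904 + 0.501087 = 0.735991.
Q̄ = (S₀/π) × [bracket] = (496/π) × 0.735991 = 116.20 W/m².
Ratio Q̄_A / Q̄_B = 135.47 / 116.20 = 1.166.

Q̄_A / Q̄_B ≈ 1.17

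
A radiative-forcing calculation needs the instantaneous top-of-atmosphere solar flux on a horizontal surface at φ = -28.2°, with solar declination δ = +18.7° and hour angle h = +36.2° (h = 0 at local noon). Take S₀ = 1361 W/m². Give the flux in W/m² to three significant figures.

cos θ_z = sin φ sin δ + cos φ cos δ cos h = -0.151506 + 0.673634 = 0.522128.
Flux = S₀ · cos θ_z = 1361 × 0.522128 = 710.6 W/m².

711 W/m²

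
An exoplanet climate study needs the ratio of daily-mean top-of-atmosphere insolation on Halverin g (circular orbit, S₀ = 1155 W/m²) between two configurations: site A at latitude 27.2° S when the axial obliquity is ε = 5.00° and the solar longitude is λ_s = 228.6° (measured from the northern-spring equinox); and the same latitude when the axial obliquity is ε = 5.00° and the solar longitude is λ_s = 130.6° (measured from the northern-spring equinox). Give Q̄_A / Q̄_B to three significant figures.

Q̄_A / Q̄_B ≈ 1.11

— Configuration A (φ=-27.2°):
Solar declination: sin δ = sin ε · sin λ_s = sin 5.00° × sin 228.6° = -0.06538, so δ = -3.748°.
cos H₀ = −tan(-27.2°) tan(-3.748°) = -0.0337, H₀ = 1.6045 rad.
Bracket: H₀ sin φ sin δ + cos φ cos δ sin H₀ = 1.6045×-0.45710×-0.06538 + 0.88942×0.99786×0.99943 = 0.047951 + 0.887011 = 0.934962.
Q̄ = (S₀/π) × [bracket] = (1155/π) × 0.934962 = 343.74 W/m².
— Configuration B (φ=-27.2°):
Solar declination: sin δ = sin ε · sin λ_s = sin 5.00° × sin 130.6° = 0.06617, so δ = +3.794°.
cos H₀ = −tan(-27.2°) tan(+3.794°) = 0.0341, H₀ = 1.5367 rad.
Bracket: H₀ sin φ sin δ + cos φ cos δ sin H₀ = 1.5367×-0.45710×0.06617 + 0.88942×0.99781×0.99942 = -0.046479 + 0.886957 = 0.840478.
Q̄ = (S₀/π) × [bracket] = (1155/π) × 0.840478 = 309.00 W/m².
Ratio Q̄_A / Q̄_B = 343.74 / 309.00 = 1.112.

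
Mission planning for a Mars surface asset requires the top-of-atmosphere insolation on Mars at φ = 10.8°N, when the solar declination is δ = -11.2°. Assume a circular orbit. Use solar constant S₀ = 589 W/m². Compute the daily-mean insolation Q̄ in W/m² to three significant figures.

Q̄ ≈ 170 W/m²

cos H₀ = −tan(+10.8°) tan(-11.200°) = 0.0378, H₀ = 1.5330 rad.
Bracket: H₀ sin φ sin δ + cos φ cos δ sin H₀ = 1.5330×0.18738×-0.19423 + 0.98229×0.98096×0.99929 = -0.055793 + 0.962903 = 0.907110.
Q̄ = (S₀/π) × [bracket] = (589/π) × 0.907110 = 170.1 W/m².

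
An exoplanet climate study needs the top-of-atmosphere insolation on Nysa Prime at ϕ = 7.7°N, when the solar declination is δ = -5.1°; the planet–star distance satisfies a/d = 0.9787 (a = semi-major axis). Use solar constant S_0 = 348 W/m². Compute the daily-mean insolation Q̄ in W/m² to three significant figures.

cos h₀ = −tan(+7.7°) tan(-5.100°) = 0.0121, h₀ = 1.5587 rad.
Bracket: h₀ sin ϕ sin δ + cos ϕ cos δ sin h₀ = 1.5587×0.13399×-0.08889 + 0.99098×0.99604×0.99993 = -0.018565 + 0.986987 = 0.968422.
Inverse-square distance factor (a/d)² = 0.9787² = 0.957854.
Q̄ = (S_0/π) × 0.957854 × [bracket] = (348/π) × 0.957854 × 0.968422 = 102.8 W/m².

Q̄ ≈ 103 W/m²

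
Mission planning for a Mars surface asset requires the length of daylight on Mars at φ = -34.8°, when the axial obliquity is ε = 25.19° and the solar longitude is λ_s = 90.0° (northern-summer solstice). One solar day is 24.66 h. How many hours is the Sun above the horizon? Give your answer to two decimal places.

Solar declination: sin δ = sin ε · sin λ_s = sin 25.19° × sin 90.0° = 0.42562, so δ = +25.190°.
cos H₀ = −tan φ · tan δ = −tan(-34.8°) × tan(+25.190°) = 0.3269, so H₀ = 1.2378 rad = 70.92°.
Daylight = 2H₀/(2π) × 24.66 h = (1.2378/π) × 24.66 = 9.72 h.

9.72 h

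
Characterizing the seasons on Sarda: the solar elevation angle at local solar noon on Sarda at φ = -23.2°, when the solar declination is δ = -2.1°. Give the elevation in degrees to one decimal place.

At local noon the hour angle is zero, so the zenith angle equals |φ − δ| = |-23.2° − (-2.100°)| = 21.100°.
Elevation = 90° − 21.100° = 68.9°.

68.9°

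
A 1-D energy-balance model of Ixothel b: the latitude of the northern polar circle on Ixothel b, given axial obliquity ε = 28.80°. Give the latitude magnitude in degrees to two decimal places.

The polar circle is the lowest latitude that experiences at least one full rotation of continuous daylight at the northern-summer solstice; it lies at |ϕ| = 90° − ε = 90° − 28.80° = 61.20°.

61.20°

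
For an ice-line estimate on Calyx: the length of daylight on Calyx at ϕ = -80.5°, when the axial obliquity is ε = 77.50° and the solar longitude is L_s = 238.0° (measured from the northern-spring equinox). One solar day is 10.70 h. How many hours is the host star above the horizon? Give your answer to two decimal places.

10.70 h

Solar declination: sin δ = sin ε · sin L_s = sin 77.50° × sin 238.0° = -0.82795, so δ = -55.888°.
Sunrise equation: cos h₀ = −tan ϕ · tan δ = -8.8223 ≤ −1, so the host star never sets (polar day) and h₀ = π.
Daylight = 2h₀/(2π) × 10.70 h = (3.1416/π) × 10.70 = 10.70 h.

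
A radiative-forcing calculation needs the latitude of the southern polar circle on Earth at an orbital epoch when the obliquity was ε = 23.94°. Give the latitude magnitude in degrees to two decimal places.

66.06°

The polar circle is the lowest latitude that experiences at least one full rotation of continuous darkness at the northern-summer solstice; it lies at |φ| = 90° − ε = 90° − 23.94° = 66.06°.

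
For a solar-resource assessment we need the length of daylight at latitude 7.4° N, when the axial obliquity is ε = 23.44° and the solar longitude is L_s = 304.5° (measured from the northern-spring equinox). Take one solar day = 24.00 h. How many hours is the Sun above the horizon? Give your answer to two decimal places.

Solar declination: sin δ = sin ε · sin L_s = sin 23.44° × sin 304.5° = -0.32783, so δ = -19.137°.
cos h₀ = −tan ϕ · tan δ = −tan(+7.4°) × tan(-19.137°) = 0.0451, so h₀ = 1.5257 rad = 87.42°.
Daylight = 2h₀/(2π) × 24.00 h = (1.5257/π) × 24.00 = 11.66 h.

11.66 h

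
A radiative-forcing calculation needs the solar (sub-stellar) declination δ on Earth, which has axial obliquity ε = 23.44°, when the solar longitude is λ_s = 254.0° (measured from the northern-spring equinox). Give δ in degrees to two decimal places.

δ = -22.48°

sin δ = sin ε · sin λ_s = sin 23.44° × sin 254.0° = -0.382379.
δ = arcsin(-0.382379) = -22.48°.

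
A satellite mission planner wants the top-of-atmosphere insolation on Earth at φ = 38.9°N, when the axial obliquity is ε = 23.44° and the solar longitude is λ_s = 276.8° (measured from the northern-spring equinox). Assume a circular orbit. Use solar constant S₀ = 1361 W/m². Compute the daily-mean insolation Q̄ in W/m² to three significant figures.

Solar declination: sin δ = sin ε · sin λ_s = sin 23.44° × sin 276.8° = -0.39499, so δ = -23.265°.
cos H₀ = −tan(+38.9°) tan(-23.265°) = 0.3469, H₀ = 1.2165 rad.
Bracket: H₀ sin φ sin δ + cos φ cos δ sin H₀ = 1.2165×0.62796×-0.39499 + 0.77824×0.91869×0.93789 = -0.301738 + 0.670555 = 0.368817.
Q̄ = (S₀/π) × [bracket] = (1361/π) × 0.368817 = 159.8 W/m².

Q̄ ≈ 160 W/m²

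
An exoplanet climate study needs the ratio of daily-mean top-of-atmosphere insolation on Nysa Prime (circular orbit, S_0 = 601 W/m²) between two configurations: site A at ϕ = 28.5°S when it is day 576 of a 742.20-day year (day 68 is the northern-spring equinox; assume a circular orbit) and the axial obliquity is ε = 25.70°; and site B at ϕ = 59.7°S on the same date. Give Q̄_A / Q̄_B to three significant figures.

— Configuration A (ϕ=-28.5°):
Solar longitude: L_s = 360° × (576 − 68)/742.20 = 246.403°.
sin δ = sin 25.70° × sin 246.403° = -0.39740, so δ = -23.416°.
cos h₀ = −tan(-28.5°) tan(-23.416°) = -0.2351, h₀ = 1.8082 rad.
Bracket: h₀ sin ϕ sin δ + cos ϕ cos δ sin h₀ = 1.8082×-0.47716×-0.39740 + 0.87882×0.91765×0.97196 = 0.342877 + 0.783836 = 1.126713.
Q̄ = (S_0/π) × [bracket] = (601/π) × 1.126713 = 215.54 W/m².
— Configuration B (ϕ=-59.7°):
cos h₀ = −tan(-59.7°) tan(-23.416°) = -0.7411, h₀ = 2.4055 rad.
Bracket: h₀ sin ϕ sin δ + cos ϕ cos δ sin h₀ = 2.4055×-0.86340×-0.39740 + 0.50453×0.91765×0.67140 = 0.825364 + 0.310846 = 1.136210.
Q̄ = (S_0/π) × [bracket] = (601/π) × 1.136210 = 217.36 W/m².
Ratio Q̄_A / Q̄_B = 215.54 / 217.36 = 0.9916.

Q̄_A / Q̄_B ≈ 0.992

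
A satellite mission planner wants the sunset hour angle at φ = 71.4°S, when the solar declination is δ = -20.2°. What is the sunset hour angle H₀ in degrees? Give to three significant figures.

H₀ = 180°

Sunrise equation: cos H₀ = −tan φ · tan δ = -1.0933 ≤ −1, so the Sun never sets (polar day) and H₀ = π.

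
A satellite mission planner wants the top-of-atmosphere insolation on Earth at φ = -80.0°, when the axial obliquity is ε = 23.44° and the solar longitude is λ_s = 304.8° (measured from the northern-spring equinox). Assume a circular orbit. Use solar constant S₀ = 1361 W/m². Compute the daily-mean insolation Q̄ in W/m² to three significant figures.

Q̄ ≈ 438 W/m²

Solar declination: sin δ = sin ε · sin λ_s = sin 23.44° × sin 304.8° = -0.32664, so δ = -19.065°.
cos H₀ = −tan(-80.0°) tan(-19.065°) = -1.9600 ≤ −1 ⇒ polar day, H₀ = π.
Bracket: H₀ sin φ sin δ + cos φ cos δ sin H₀ = 3.1416×-0.98481×-0.32664 + 0.17365×0.94515×0.00000 = 1.010585 + 0.000000 = 1.010585.
Q̄ = (S₀/π) × [bracket] = (1361/π) × 1.010585 = 437.8 W/m².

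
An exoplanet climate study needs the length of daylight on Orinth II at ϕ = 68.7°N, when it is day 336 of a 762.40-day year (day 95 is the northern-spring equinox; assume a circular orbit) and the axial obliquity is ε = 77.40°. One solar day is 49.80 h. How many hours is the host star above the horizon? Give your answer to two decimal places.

49.80 h

Solar longitude: L_s = 360° × (336 − 95)/762.40 = 113.799°.
sin δ = sin 77.40° × sin 113.799° = 0.89293, so δ = +63.244°.
Sunrise equation: cos h₀ = −tan ϕ · tan δ = -5.0874 ≤ −1, so the host star never sets (polar day) and h₀ = π.
Daylight = 2h₀/(2π) × 49.80 h = (3.1416/π) × 49.80 = 49.80 h.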